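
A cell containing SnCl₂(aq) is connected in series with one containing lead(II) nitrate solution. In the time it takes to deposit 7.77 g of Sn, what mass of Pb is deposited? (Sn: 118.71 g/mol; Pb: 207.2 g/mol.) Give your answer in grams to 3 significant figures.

n(Sn) = 7.77 / 118.71 = 0.06545 mol
Sn²⁺ + 2e⁻ → Sn, so n(e⁻) = 2 × 0.06545 = 0.1309 mol
In series, the same 0.1309 mol of electrons flows through the second cell.
Pb²⁺ + 2e⁻ → Pb, so n(Pb) = 0.1309 / 2 = 0.06545 mol
m(Pb) = 0.06545 × 207.2 = 13.6 g

13.6 g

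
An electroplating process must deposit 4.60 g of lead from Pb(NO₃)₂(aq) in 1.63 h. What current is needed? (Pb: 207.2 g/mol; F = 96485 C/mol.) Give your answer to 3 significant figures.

n(Pb) = 4.60 / 207.2 = 0.02220 mol
Pb²⁺ + 2e⁻ → Pb, so n(e⁻) = 2 × 0.02220 = 0.04440 mol
Q = 0.04440 × 96485 = 4284 C
I = Q / t = 4284 / 5868 s = 0.730 A

0.730 A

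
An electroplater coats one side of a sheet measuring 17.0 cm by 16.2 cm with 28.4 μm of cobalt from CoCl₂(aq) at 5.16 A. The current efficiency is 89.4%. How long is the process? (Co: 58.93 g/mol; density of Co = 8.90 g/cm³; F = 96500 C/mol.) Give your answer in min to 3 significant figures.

Plated area = 17.0 × 16.2 = 275.4 cm²
Volume = 275.4 × 28.4×10⁻⁴ cm = 0.7821 cm³
m(Co) = 0.7821 × 8.90 = 6.961 g
n(Co) = 6.961 / 58.93 = 0.1181 mol; n(e⁻) = 2 × 0.1181 = 0.2362 mol
Q = 0.2362 × 96500 / 0.894 = 25500 C
t = 25500 / 5.16 = 4942 s = 82.4 min

82.4 min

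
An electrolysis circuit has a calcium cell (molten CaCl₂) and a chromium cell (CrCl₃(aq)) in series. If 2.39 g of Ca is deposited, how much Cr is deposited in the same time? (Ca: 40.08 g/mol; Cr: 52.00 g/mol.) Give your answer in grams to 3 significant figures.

n(Ca) = 2.39 / 40.08 = 0.05963 mol
Ca²⁺ + 2e⁻ → Ca, so n(e⁻) = 2 × 0.05963 = 0.1193 mol
The cells are in series, so the same charge (and hence the same n(e⁻) = 0.1193 mol) passes through both.
Cr³⁺ + 3e⁻ → Cr, so n(Cr) = 0.1193 / 3 = 0.03977 mol
m(Cr) = 0.03977 × 52.00 = 2.07 g

2.07 g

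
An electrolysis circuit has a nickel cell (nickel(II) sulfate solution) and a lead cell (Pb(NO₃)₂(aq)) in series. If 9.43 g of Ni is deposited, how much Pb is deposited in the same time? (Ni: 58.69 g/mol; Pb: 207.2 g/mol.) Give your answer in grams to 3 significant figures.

n(Ni) = 9.43 / 58.69 = 0.1607 mol
Ni²⁺ + 2e⁻ → Ni, so n(e⁻) = 2 × 0.1607 = 0.3214 mol
Since the cells are in series, n(e⁻) in the Pb cell is also 0.3214 mol.
Pb²⁺ + 2e⁻ → Pb, so n(Pb) = 0.3214 / 2 = 0.1607 mol
m(Pb) = 0.1607 × 207.2 = 33.3 g

33.3 g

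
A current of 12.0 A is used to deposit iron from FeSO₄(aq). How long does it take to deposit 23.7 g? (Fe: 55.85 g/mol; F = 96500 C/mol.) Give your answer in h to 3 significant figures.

1.90 h

n(Fe) = 23.7 / 55.85 = 0.4244 mol
Fe²⁺ + 2e⁻ → Fe, so n(e⁻) = 2 × 0.4244 = 0.8488 mol
Q = 0.8488 × 96500 = 81910 C
t = Q / I = 81910 / 12.0 = 6826 s = 1.90 h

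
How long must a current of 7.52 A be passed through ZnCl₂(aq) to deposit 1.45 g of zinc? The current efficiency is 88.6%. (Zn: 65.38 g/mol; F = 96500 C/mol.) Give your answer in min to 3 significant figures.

10.7 min

n(Zn) = 1.45 / 65.38 = 0.02218 mol
Zn²⁺ + 2e⁻ → Zn, so n(e⁻) = 2 × 0.02218 = 0.04436 mol
Q = 0.04436 × 96500 / 0.886 = 4832 C
t = Q / I = 4832 / 7.52 = 642.6 s = 10.7 min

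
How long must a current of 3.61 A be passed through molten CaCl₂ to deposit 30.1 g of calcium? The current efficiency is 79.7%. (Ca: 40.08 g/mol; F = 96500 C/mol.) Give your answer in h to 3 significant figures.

n(Ca) = 30.1 / 40.08 = 0.7510 mol
Ca²⁺ + 2e⁻ → Ca, so n(e⁻) = 2 × 0.7510 = 1.502 mol
Q = 1.502 × 96500 / 0.797 = 1.819×10^5 C
t = Q / I = 1.819×10^5 / 3.61 = 50390 s = 14.0 h

14.0 h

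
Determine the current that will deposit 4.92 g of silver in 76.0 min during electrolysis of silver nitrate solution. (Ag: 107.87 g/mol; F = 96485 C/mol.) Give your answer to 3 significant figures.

0.965 A

n(Ag) = 4.92 / 107.87 = 0.04561 mol
Ag⁺ + e⁻ → Ag, so n(e⁻) = 0.04561 mol
Q = 0.04561 × 96485 = 4401 C
I = Q / t = 4401 / 4560 s = 0.965 A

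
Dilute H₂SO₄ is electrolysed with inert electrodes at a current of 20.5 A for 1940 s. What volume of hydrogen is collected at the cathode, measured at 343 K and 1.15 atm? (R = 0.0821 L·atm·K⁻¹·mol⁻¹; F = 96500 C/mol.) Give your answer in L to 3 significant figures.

Q = It = 20.5 × 1940 = 39770 C
Moles of electrons = 39770 / 96500 = 0.4121 mol
2H⁺ + 2e⁻ → H₂, so n(H₂) = 0.4121 / 2 = 0.2061 mol
V = nRT/P = 0.2061 × 0.0821 × 343 / 1.15 = 5.047 L

5.05 L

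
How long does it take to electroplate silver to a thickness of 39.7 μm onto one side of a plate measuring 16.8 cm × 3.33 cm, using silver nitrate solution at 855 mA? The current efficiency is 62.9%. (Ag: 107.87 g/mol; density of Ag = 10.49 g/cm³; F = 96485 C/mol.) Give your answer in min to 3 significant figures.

64.6 min

Plated area = 16.8 × 3.33 = 55.94 cm²
Volume = 55.94 × 39.7×10⁻⁴ cm = 0.2221 cm³
m(Ag) = 0.2221 × 10.49 = 2.330 g
n(Ag) = 2.330 / 107.87 = 0.02160 mol; n(e⁻) = 0.02160 mol
Q = 0.02160 × 96485 / 0.629 = 3313 C
t = 3313 / 0.855 = 3875 s = 64.6 min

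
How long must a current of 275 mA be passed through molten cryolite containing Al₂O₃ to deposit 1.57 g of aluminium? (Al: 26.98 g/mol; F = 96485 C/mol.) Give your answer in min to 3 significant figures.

1020 min

n(Al) = 1.57 / 26.98 = 0.05819 mol
Al³⁺ + 3e⁻ → Al, so n(e⁻) = 3 × 0.05819 = 0.1746 mol
Q = 0.1746 × 96485 = 16850 C
t = Q / I = 16850 / 0.275 = 61270 s = 1020 min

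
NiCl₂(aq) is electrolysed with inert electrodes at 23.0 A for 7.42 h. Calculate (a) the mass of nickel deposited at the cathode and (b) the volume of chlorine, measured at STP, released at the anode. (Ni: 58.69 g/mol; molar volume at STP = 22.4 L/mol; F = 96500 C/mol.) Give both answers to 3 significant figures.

Q = 23.0 × 26712 = 6.144×10^5 C; n(e⁻) = 6.144×10^5 / 96500 = 6.367 mol
Cathode: Ni²⁺ + 2e⁻ → Ni → n(Ni) = 6.367/2 = 3.184 mol → 187 g
Anode: 2Cl⁻ → Cl₂ + 2e⁻ → n(Cl₂) = 6.367/2 = 3.184 mol → 71.3 L

187 g Ni; 71.3 L Cl₂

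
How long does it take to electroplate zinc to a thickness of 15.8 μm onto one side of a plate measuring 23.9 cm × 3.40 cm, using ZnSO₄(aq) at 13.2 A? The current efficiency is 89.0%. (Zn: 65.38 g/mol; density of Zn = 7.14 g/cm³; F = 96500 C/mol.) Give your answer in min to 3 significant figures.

3.84 min

Plated area = 23.9 × 3.40 = 81.26 cm²
Volume = 81.26 × 15.8×10⁻⁴ cm = 0.1284 cm³
m(Zn) = 0.1284 × 7.14 = 0.9168 g
n(Zn) = 0.9168 / 65.38 = 0.01402 mol; n(e⁻) = 2 × 0.01402 = 0.02804 mol
Q = 0.02804 × 96500 / 0.890 = 3040 C
t = 3040 / 13.2 = 230.3 s = 3.84 min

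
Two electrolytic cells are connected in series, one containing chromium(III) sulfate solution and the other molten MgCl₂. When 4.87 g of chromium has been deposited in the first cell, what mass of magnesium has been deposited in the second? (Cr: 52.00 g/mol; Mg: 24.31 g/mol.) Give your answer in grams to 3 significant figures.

n(Cr) = 4.87 / 52.00 = 0.09365 mol
Cr³⁺ + 3e⁻ → Cr, so n(e⁻) = 3 × 0.09365 = 0.2810 mol
Same current for the same time ⇒ same n(e⁻) = 0.2810 mol in both cells.
Mg²⁺ + 2e⁻ → Mg, so n(Mg) = 0.2810 / 2 = 0.1405 mol
m(Mg) = 0.1405 × 24.31 = 3.42 g

3.42 g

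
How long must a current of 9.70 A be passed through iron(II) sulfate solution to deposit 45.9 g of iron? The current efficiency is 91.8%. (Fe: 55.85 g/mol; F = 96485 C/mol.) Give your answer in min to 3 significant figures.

297 min

n(Fe) = 45.9 / 55.85 = 0.8218 mol
Fe²⁺ + 2e⁻ → Fe, so n(e⁻) = 2 × 0.8218 = 1.644 mol
Q = 1.644 × 96485 / 0.918 = 1.728×10^5 C
t = Q / I = 1.728×10^5 / 9.70 = 17810 s = 297 min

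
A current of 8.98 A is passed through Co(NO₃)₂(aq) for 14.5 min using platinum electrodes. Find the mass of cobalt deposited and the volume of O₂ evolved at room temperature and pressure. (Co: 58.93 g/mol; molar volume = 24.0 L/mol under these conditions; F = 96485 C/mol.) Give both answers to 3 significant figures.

2.39 g Co; 0.486 L O₂

Q = 8.98 × 870 = 7813 C; n(e⁻) = 7813 / 96485 = 0.08098 mol
Cathode: Co²⁺ + 2e⁻ → Co → n(Co) = 0.08098/2 = 0.04049 mol → 2.39 g
Anode: 2H₂O → O₂ + 4H⁺ + 4e⁻ → n(O₂) = 0.08098/4 = 0.02025 mol → 0.486 L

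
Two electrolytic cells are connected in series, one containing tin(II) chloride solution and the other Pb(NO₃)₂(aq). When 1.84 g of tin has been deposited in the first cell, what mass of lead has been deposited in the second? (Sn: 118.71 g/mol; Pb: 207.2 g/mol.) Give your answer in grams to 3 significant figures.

3.21 g

n(Sn) = 1.84 / 118.71 = 0.01550 mol
Sn²⁺ + 2e⁻ → Sn, so n(e⁻) = 2 × 0.01550 = 0.03100 mol
Same current for the same time ⇒ same n(e⁻) = 0.03100 mol in both cells.
Pb²⁺ + 2e⁻ → Pb, so n(Pb) = 0.03100 / 2 = 0.01550 mol
m(Pb) = 0.01550 × 207.2 = 3.21 g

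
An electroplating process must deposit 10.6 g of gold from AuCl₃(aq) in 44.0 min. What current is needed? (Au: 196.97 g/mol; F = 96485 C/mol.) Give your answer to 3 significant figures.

5.90 A

n(Au) = 10.6 / 196.97 = 0.05382 mol
Au³⁺ + 3e⁻ → Au, so n(e⁻) = 3 × 0.05382 = 0.1615 mol
Q = 0.1615 × 96485 = 15580 C
I = Q / t = 15580 / 2640 s = 5.90 A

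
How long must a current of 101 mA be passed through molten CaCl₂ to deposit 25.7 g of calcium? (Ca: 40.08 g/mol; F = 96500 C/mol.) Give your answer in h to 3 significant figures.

n(Ca) = 25.7 / 40.08 = 0.6412 mol
Ca²⁺ + 2e⁻ → Ca, so n(e⁻) = 2 × 0.6412 = 1.282 mol
Q = 1.282 × 96500 = 1.237×10^5 C
t = Q / I = 1.237×10^5 / 0.101 = 1.225×10^6 s = 340 h

340 h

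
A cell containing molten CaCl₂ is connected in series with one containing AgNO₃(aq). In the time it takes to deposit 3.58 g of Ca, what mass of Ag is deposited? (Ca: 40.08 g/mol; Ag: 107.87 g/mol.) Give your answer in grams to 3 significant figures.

n(Ca) = 3.58 / 40.08 = 0.08932 mol
Ca²⁺ + 2e⁻ → Ca, so n(e⁻) = 2 × 0.08932 = 0.1786 mol
Same current for the same time ⇒ same n(e⁻) = 0.1786 mol in both cells.
Ag⁺ + e⁻ → Ag, so n(Ag) = 0.1786 mol
m(Ag) = 0.1786 × 107.87 = 19.3 g

19.3 g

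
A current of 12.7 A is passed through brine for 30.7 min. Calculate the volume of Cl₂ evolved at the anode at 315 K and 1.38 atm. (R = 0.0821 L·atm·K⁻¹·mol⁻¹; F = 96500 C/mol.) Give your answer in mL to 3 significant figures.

Charge passed = 12.7 × 1842 = 23390 C
n(e⁻) = Q/F = 23390/96500 = 0.2424 mol
2Cl⁻ → Cl₂ + 2e⁻, so n(Cl₂) = 0.2424 / 2 = 0.1212 mol
V = nRT/P = 0.1212 × 0.0821 × 315 / 1.38 = 2.271 L
= 2270 mL

2270 mL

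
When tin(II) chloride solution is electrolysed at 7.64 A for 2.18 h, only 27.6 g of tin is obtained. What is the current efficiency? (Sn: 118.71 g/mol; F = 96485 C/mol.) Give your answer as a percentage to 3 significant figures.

74.8%

Q = 7.64 × 7848 = 59960 C
n(e⁻) = 59960 / 96485 = 0.6214 mol
Sn²⁺ + 2e⁻ → Sn, so theoretical n(Sn) = 0.3107 mol → 36.88 g
Efficiency = 27.6 / 36.88 = 0.7484 = 74.8%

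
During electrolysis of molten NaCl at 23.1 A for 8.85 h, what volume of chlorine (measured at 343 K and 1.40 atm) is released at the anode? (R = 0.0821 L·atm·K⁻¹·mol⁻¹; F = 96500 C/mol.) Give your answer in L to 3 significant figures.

76.7 L

Q = It = 23.1 × 31860 = 7.360×10^5 C
n(e⁻) = 7.360×10^5 / 96500 = 7.627 mol
2Cl⁻ → Cl₂ + 2e⁻, so n(Cl₂) = 7.627 / 2 = 3.814 mol
V = nRT/P = 3.814 × 0.0821 × 343 / 1.40 = 76.72 L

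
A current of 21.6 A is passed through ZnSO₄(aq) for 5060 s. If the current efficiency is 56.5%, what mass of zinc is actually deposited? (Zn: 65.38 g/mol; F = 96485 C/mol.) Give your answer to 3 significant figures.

20.9 g

Q = 21.6 × 5060 = 1.093×10^5 C
n(e⁻) = 1.093×10^5 / 96485 = 1.133 mol
Zn²⁺ + 2e⁻ → Zn, so theoretical m(Zn) = 0.5665 × 65.38 = 37.04 g
Actual mass = 56.5% × 37.04 = 20.9 g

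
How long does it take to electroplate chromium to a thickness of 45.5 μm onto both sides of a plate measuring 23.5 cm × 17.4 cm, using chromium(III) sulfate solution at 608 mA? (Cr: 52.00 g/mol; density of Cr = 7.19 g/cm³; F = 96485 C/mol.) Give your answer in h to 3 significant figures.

Plated area = 2 × 23.5 × 17.4 = 817.8 cm²
Volume = 817.8 × 45.5×10⁻⁴ cm = 3.721 cm³
m(Cr) = 3.721 × 7.19 = 26.75 g
n(Cr) = 26.75 / 52.00 = 0.5144 mol; n(e⁻) = 3 × 0.5144 = 1.543 mol
Q = 1.543 × 96485 = 1.489×10^5 C
t = 1.489×10^5 / 0.608 = 2.449×10^5 s = 68.0 h

68.0 h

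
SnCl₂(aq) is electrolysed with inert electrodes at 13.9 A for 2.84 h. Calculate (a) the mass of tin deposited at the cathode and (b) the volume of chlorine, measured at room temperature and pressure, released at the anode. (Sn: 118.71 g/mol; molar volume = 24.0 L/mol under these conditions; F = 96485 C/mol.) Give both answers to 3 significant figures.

87.4 g Sn; 17.7 L Cl₂

Q = 13.9 × 10224 = 1.421×10^5 C; n(e⁻) = 1.421×10^5 / 96485 = 1.473 mol
Cathode: Sn²⁺ + 2e⁻ → Sn → n(Sn) = 1.473/2 = 0.7365 mol → 87.4 g
Anode: 2Cl⁻ → Cl₂ + 2e⁻ → n(Cl₂) = 1.473/2 = 0.7365 mol → 17.7 L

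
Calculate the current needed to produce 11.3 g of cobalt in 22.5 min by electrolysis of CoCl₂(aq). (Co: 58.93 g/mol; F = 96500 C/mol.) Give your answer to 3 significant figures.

27.4 A

n(Co) = 11.3 / 58.93 = 0.1918 mol
Co²⁺ + 2e⁻ → Co, so n(e⁻) = 2 × 0.1918 = 0.3836 mol
Q = 0.3836 × 96500 = 37020 C
I = Q / t = 37020 / 1350 s = 27.4 A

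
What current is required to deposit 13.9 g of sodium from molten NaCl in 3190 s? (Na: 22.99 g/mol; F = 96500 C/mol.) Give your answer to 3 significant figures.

n(Na) = 13.9 / 22.99 = 0.6046 mol
Na⁺ + e⁻ → Na, so n(e⁻) = 0.6046 mol
Q = 0.6046 × 96500 = 58340 C
I = Q / t = 58340 / 3190 s = 18.3 A

18.3 A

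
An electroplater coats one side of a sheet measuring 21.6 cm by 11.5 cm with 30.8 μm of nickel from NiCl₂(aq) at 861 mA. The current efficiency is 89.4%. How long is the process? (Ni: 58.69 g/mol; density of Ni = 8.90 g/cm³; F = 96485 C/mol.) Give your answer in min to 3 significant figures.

Plated area = 21.6 × 11.5 = 248.4 cm²
Volume = 248.4 × 30.8×10⁻⁴ cm = 0.7651 cm³
m(Ni) = 0.7651 × 8.90 = 6.809 g
n(Ni) = 6.809 / 58.69 = 0.1160 mol; n(e⁻) = 2 × 0.1160 = 0.2320 mol
Q = 0.2320 × 96485 / 0.894 = 25040 C
t = 25040 / 0.861 = 29080 s = 485 min

485 min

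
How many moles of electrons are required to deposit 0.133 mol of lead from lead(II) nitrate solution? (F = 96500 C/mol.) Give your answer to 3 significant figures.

0.266 mol

Pb²⁺ + 2e⁻ → Pb, so n(e⁻) = 2 × 0.133 = 0.2660 mol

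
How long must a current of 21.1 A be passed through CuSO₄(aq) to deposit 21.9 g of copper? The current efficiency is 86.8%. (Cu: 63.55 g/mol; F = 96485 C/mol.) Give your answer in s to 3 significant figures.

3630 s

n(Cu) = 21.9 / 63.55 = 0.3446 mol
Cu²⁺ + 2e⁻ → Cu, so n(e⁻) = 2 × 0.3446 = 0.6892 mol
Q = 0.6892 × 96485 / 0.868 = 76610 C
t = Q / I = 76610 / 21.1 = 3631 s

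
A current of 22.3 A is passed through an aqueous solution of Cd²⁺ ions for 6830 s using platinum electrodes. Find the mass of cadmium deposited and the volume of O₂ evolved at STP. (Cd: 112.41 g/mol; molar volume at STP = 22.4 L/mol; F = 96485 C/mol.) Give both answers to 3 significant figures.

Q = 22.3 × 6830 = 1.523×10^5 C; n(e⁻) = 1.523×10^5 / 96485 = 1.578 mol
Cathode: Cd²⁺ + 2e⁻ → Cd → n(Cd) = 1.578/2 = 0.7890 mol → 88.7 g
Anode: 2H₂O → O₂ + 4H⁺ + 4e⁻ → n(O₂) = 1.578/4 = 0.3945 mol → 8.84 L

88.7 g Cd; 8.84 L O₂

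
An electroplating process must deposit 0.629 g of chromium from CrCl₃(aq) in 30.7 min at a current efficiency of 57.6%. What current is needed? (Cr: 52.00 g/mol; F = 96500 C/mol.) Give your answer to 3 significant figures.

3.30 A

n(Cr) = 0.629 / 52.00 = 0.01210 mol
Cr³⁺ + 3e⁻ → Cr, so n(e⁻) = 3 × 0.01210 = 0.03630 mol
Q = 0.03630 × 96500 / 0.576 = 6082 C
I = Q / t = 6082 / 1842 s = 3.30 A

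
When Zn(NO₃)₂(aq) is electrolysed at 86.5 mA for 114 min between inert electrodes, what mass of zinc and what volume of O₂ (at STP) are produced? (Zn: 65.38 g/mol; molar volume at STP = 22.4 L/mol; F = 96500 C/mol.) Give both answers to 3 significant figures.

0.200 g Zn; 0.0343 L O₂

Q = 0.0865 × 6840 = 591.7 C; n(e⁻) = 591.7 / 96500 = 0.006132 mol
Cathode: Zn²⁺ + 2e⁻ → Zn → n(Zn) = 0.006132/2 = 0.003066 mol → 0.200 g
Anode: 2H₂O → O₂ + 4H⁺ + 4e⁻ → n(O₂) = 0.006132/4 = 0.001533 mol → 0.0343 L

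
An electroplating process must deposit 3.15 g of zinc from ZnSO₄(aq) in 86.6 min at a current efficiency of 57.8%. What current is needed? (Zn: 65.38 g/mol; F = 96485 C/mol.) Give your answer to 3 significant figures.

n(Zn) = 3.15 / 65.38 = 0.04818 mol
Zn²⁺ + 2e⁻ → Zn, so n(e⁻) = 2 × 0.04818 = 0.09636 mol
Q = 0.09636 × 96485 / 0.578 = 16090 C
I = Q / t = 16090 / 5196 s = 3.10 A

3.10 A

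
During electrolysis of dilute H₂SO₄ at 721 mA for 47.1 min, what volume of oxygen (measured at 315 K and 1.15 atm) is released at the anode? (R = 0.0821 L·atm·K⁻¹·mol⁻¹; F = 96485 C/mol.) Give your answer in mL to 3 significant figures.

119 mL

Q = It = 0.721 × 2826 = 2038 C
Moles of electrons = 2038 / 96485 = 0.02112 mol
2H₂O → O₂ + 4H⁺ + 4e⁻, so n(O₂) = 0.02112 / 4 = 0.005280 mol
V = nRT/P = 0.005280 × 0.0821 × 315 / 1.15 = 0.1187 L
= 119 mL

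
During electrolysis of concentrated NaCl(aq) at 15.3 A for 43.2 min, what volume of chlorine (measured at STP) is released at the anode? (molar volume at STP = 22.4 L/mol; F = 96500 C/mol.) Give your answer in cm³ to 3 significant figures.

4600 cm³

Charge passed = 15.3 × 2592 = 39660 C
n(e⁻) = 39660 / 96500 = 0.4110 mol
2Cl⁻ → Cl₂ + 2e⁻, so n(Cl₂) = 0.4110 / 2 = 0.2055 mol
V = 0.2055 × 22.4 = 4.603 L
= 4600 cm³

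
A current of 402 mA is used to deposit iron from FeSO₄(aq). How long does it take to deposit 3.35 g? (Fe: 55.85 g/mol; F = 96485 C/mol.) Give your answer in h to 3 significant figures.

n(Fe) = 3.35 / 55.85 = 0.05998 mol
Fe²⁺ + 2e⁻ → Fe, so n(e⁻) = 2 × 0.05998 = 0.1200 mol
Q = 0.1200 × 96485 = 11580 C
t = Q / I = 11580 / 0.402 = 28810 s = 8.00 h

8.00 h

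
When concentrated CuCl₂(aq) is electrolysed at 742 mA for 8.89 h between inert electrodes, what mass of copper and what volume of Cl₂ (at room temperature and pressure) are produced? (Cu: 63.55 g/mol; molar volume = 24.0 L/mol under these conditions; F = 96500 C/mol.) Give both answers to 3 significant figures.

Q = 0.742 × 32004 = 23750 C; n(e⁻) = 23750 / 96500 = 0.2461 mol
Cathode: Cu²⁺ + 2e⁻ → Cu → n(Cu) = 0.2461/2 = 0.1231 mol → 7.82 g
Anode: 2Cl⁻ → Cl₂ + 2e⁻ → n(Cl₂) = 0.2461/2 = 0.1231 mol → 2.95 L

7.82 g Cu; 2.95 L Cl₂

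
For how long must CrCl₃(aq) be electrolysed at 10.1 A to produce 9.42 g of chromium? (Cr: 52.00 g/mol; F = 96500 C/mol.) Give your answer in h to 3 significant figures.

1.44 h

n(Cr) = 9.42 / 52.00 = 0.1812 mol
Cr³⁺ + 3e⁻ → Cr, so n(e⁻) = 3 × 0.1812 = 0.5436 mol
Q = 0.5436 × 96500 = 52460 C
t = Q / I = 52460 / 10.1 = 5194 s = 1.44 h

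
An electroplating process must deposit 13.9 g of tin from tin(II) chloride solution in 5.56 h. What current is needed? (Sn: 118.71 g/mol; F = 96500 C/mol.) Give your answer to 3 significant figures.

1.13 A

n(Sn) = 13.9 / 118.71 = 0.1171 mol
Sn²⁺ + 2e⁻ → Sn, so n(e⁻) = 2 × 0.1171 = 0.2342 mol
Q = 0.2342 × 96500 = 22600 C
I = Q / t = 22600 / 20016 s = 1.13 A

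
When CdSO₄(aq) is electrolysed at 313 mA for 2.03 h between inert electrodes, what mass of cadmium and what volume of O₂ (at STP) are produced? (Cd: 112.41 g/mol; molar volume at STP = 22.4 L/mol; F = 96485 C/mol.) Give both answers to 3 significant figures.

1.33 g Cd; 0.133 L O₂

Q = 0.313 × 7308 = 2287 C; n(e⁻) = 2287 / 96485 = 0.02370 mol
Cathode: Cd²⁺ + 2e⁻ → Cd → n(Cd) = 0.02370/2 = 0.01185 mol → 1.33 g
Anode: 2H₂O → O₂ + 4H⁺ + 4e⁻ → n(O₂) = 0.02370/4 = 0.005925 mol → 0.133 L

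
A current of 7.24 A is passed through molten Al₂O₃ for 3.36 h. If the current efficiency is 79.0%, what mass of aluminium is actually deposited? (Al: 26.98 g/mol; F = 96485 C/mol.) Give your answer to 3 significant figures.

6.45 g

Q = 7.24 × 12096 = 87580 C
n(e⁻) = 87580 / 96485 = 0.9077 mol
Al³⁺ + 3e⁻ → Al, so theoretical m(Al) = 0.3026 × 26.98 = 8.164 g
Actual mass = 79.0% × 8.164 = 6.45 g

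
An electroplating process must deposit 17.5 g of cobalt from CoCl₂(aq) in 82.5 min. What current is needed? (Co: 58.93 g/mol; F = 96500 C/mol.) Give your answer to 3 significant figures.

n(Co) = 17.5 / 58.93 = 0.2970 mol
Co²⁺ + 2e⁻ → Co, so n(e⁻) = 2 × 0.2970 = 0.5940 mol
Q = 0.5940 × 96500 = 57320 C
I = Q / t = 57320 / 4950 s = 11.6 A

11.6 A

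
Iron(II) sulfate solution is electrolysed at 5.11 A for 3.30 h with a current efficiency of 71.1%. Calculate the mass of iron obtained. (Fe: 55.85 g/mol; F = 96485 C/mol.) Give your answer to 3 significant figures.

Q = 5.11 × 11880 = 60710 C
n(e⁻) = 60710 / 96485 = 0.6292 mol
Fe²⁺ + 2e⁻ → Fe, so theoretical m(Fe) = 0.3146 × 55.85 = 17.57 g
Actual mass = 71.1% × 17.57 = 12.5 g

12.5 g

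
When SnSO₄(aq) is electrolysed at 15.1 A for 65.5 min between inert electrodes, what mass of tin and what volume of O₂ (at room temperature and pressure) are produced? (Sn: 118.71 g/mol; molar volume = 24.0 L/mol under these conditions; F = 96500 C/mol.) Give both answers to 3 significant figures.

36.5 g Sn; 3.69 L O₂

Q = 15.1 × 3930 = 59340 C; n(e⁻) = 59340 / 96500 = 0.6149 mol
Cathode: Sn²⁺ + 2e⁻ → Sn → n(Sn) = 0.6149/2 = 0.3075 mol → 36.5 g
Anode: 2H₂O → O₂ + 4H⁺ + 4e⁻ → n(O₂) = 0.6149/4 = 0.1537 mol → 3.69 L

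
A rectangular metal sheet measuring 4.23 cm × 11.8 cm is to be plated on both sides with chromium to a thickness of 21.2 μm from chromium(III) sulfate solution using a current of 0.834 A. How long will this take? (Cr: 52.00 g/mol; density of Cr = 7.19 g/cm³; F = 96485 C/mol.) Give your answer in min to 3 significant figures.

Plated area = 2 × 4.23 × 11.8 = 99.83 cm²
Volume = 99.83 × 21.2×10⁻⁴ cm = 0.2116 cm³
m(Cr) = 0.2116 × 7.19 = 1.521 g
n(Cr) = 1.521 / 52.00 = 0.02925 mol; n(e⁻) = 3 × 0.02925 = 0.08775 mol
Q = 0.08775 × 96485 = 8467 C
t = 8467 / 0.834 = 10150 s = 169 min

169 min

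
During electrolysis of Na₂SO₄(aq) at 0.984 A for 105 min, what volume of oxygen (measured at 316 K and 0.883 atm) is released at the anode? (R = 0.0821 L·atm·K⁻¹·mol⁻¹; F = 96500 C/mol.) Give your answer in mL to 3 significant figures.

Q = It = 0.984 × 6300 = 6199 C
n(e⁻) = 6199 / 96500 = 0.06424 mol
2H₂O → O₂ + 4H⁺ + 4e⁻, so n(O₂) = 0.06424 / 4 = 0.01606 mol
V = nRT/P = 0.01606 × 0.0821 × 316 / 0.883 = 0.4719 L
= 472 mL

472 mL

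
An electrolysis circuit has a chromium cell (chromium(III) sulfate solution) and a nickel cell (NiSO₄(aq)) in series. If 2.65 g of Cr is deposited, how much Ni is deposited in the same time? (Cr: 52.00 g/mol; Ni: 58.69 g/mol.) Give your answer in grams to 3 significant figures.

4.49 g

n(Cr) = 2.65 / 52.00 = 0.05096 mol
Cr³⁺ + 3e⁻ → Cr, so n(e⁻) = 3 × 0.05096 = 0.1529 mol
Same current for the same time ⇒ same n(e⁻) = 0.1529 mol in both cells.
Ni²⁺ + 2e⁻ → Ni, so n(Ni) = 0.1529 / 2 = 0.07645 mol
m(Ni) = 0.07645 × 58.69 = 4.49 g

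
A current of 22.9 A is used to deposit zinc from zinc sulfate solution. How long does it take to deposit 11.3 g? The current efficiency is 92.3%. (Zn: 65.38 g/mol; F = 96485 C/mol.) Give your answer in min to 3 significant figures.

26.3 min

n(Zn) = 11.3 / 65.38 = 0.1728 mol
Zn²⁺ + 2e⁻ → Zn, so n(e⁻) = 2 × 0.1728 = 0.3456 mol
Q = 0.3456 × 96485 / 0.923 = 36130 C
t = Q / I = 36130 / 22.9 = 1578 s = 26.3 min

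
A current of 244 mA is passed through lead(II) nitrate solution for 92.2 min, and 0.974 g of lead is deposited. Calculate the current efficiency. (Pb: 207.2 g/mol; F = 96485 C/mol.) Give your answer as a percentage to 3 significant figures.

Q = 0.244 × 5532 = 1350 C
n(e⁻) = 1350 / 96485 = 0.01399 mol
Pb²⁺ + 2e⁻ → Pb, so theoretical n(Pb) = 0.006995 mol → 1.449 g
Efficiency = 0.974 / 1.449 = 0.6722 = 67.2%

67.2%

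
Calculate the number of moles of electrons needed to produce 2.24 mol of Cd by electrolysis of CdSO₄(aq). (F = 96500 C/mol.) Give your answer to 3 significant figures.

4.48 mol

Cd²⁺ + 2e⁻ → Cd, so n(e⁻) = 2 × 2.24 = 4.480 mol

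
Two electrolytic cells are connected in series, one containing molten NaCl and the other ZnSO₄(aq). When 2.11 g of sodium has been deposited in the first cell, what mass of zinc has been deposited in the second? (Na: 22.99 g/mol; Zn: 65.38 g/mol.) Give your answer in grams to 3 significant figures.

3.00 g

n(Na) = 2.11 / 22.99 = 0.09178 mol
Na⁺ + e⁻ → Na, so n(e⁻) = 0.09178 mol
The cells are in series, so the same charge (and hence the same n(e⁻) = 0.09178 mol) passes through both.
Zn²⁺ + 2e⁻ → Zn, so n(Zn) = 0.09178 / 2 = 0.04589 mol
m(Zn) = 0.04589 × 65.38 = 3.00 g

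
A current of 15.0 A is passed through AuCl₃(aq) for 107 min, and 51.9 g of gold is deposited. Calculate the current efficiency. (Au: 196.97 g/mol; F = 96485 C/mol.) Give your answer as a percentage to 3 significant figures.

79.2%

Q = 15.0 × 6420 = 96300 C
n(e⁻) = 96300 / 96485 = 0.9981 mol
Au³⁺ + 3e⁻ → Au, so theoretical n(Au) = 0.3327 mol → 65.53 g
Efficiency = 51.9 / 65.53 = 0.7920 = 79.2%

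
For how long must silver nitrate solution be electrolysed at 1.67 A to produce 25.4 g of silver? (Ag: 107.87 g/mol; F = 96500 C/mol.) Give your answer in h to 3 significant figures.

n(Ag) = 25.4 / 107.87 = 0.2355 mol
Ag⁺ + e⁻ → Ag, so n(e⁻) = 0.2355 mol
Q = 0.2355 × 96500 = 22730 C
t = Q / I = 22730 / 1.67 = 13610 s = 3.78 h

3.78 h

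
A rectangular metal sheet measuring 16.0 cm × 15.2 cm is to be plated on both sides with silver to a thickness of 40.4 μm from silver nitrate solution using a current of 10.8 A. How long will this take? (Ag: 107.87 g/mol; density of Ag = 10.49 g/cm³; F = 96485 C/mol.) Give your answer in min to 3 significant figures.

Plated area = 2 × 16.0 × 15.2 = 486.4 cm²
Volume = 486.4 × 40.4×10⁻⁴ cm = 1.965 cm³
m(Ag) = 1.965 × 10.49 = 20.61 g
n(Ag) = 20.61 / 107.87 = 0.1911 mol; n(e⁻) = 0.1911 mol
Q = 0.1911 × 96485 = 18440 C
t = 18440 / 10.8 = 1707 s = 28.5 min

28.5 min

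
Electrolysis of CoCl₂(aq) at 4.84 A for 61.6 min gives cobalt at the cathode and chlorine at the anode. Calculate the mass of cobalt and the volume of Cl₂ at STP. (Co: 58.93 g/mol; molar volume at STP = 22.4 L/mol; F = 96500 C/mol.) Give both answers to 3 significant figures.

5.46 g Co; 2.08 L Cl₂

Q = 4.84 × 3696 = 17890 C; n(e⁻) = 17890 / 96500 = 0.1854 mol
Cathode: Co²⁺ + 2e⁻ → Co → n(Co) = 0.1854/2 = 0.09270 mol → 5.46 g
Anode: 2Cl⁻ → Cl₂ + 2e⁻ → n(Cl₂) = 0.1854/2 = 0.09270 mol → 2.08 L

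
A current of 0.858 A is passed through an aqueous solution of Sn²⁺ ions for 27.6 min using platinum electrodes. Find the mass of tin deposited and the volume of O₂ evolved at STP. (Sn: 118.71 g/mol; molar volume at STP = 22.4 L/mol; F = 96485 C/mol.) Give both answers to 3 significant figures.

Q = 0.858 × 1656 = 1421 C; n(e⁻) = 1421 / 96485 = 0.01473 mol
Cathode: Sn²⁺ + 2e⁻ → Sn → n(Sn) = 0.01473/2 = 0.007365 mol → 0.874 g
Anode: 2H₂O → O₂ + 4H⁺ + 4e⁻ → n(O₂) = 0.01473/4 = 0.003683 mol → 0.0825 L

0.874 g Sn; 0.0825 L O₂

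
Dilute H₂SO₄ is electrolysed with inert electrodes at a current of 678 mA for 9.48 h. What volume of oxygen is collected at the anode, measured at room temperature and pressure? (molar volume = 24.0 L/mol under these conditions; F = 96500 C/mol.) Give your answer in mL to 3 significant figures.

Q = 0.678 A × 34128 s = 23140 C
n(e⁻) = Q/F = 23140/96500 = 0.2398 mol
2H₂O → O₂ + 4H⁺ + 4e⁻, so n(O₂) = 0.2398 / 4 = 0.05995 mol
V = 0.05995 × 24.0 = 1.439 L
= 1440 mL

1440 mL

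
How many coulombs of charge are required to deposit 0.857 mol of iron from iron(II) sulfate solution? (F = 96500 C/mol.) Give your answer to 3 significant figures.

1.65×10^5 C

Fe²⁺ + 2e⁻ → Fe, so n(e⁻) = 2 × 0.857 = 1.714 mol
Q = 1.714 × 96500 = 1.654×10^5 C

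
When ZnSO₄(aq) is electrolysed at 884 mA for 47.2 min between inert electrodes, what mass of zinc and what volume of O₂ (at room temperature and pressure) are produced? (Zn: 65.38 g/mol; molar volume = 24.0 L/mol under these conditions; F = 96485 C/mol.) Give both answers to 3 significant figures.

0.848 g Zn; 0.156 L O₂

Q = 0.884 × 2832 = 2503 C; n(e⁻) = 2503 / 96485 = 0.02594 mol
Cathode: Zn²⁺ + 2e⁻ → Zn → n(Zn) = 0.02594/2 = 0.01297 mol → 0.848 g
Anode: 2H₂O → O₂ + 4H⁺ + 4e⁻ → n(O₂) = 0.02594/4 = 0.006485 mol → 0.156 L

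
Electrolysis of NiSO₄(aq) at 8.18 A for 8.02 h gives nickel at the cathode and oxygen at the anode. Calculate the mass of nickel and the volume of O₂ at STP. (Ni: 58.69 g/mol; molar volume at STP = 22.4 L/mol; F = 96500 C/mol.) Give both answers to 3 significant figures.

71.8 g Ni; 13.7 L O₂

Q = 8.18 × 28872 = 2.362×10^5 C; n(e⁻) = 2.362×10^5 / 96500 = 2.448 mol
Cathode: Ni²⁺ + 2e⁻ → Ni → n(Ni) = 2.448/2 = 1.224 mol → 71.8 g
Anode: 2H₂O → O₂ + 4H⁺ + 4e⁻ → n(O₂) = 2.448/4 = 0.6120 mol → 13.7 L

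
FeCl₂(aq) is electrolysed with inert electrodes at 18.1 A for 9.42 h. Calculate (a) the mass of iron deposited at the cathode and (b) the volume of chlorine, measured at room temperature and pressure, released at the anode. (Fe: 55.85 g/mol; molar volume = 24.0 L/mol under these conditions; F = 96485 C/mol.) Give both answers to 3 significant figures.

Q = 18.1 × 33912 = 6.138×10^5 C; n(e⁻) = 6.138×10^5 / 96485 = 6.362 mol
Cathode: Fe²⁺ + 2e⁻ → Fe → n(Fe) = 6.362/2 = 3.181 mol → 178 g
Anode: 2Cl⁻ → Cl₂ + 2e⁻ → n(Cl₂) = 6.362/2 = 3.181 mol → 76.3 L

178 g Fe; 76.3 L Cl₂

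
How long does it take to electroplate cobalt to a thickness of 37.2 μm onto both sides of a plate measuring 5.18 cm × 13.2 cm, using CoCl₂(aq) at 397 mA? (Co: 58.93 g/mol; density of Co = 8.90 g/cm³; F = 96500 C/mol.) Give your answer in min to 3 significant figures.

623 min

Plated area = 2 × 5.18 × 13.2 = 136.8 cm²
Volume = 136.8 × 37.2×10⁻⁴ cm = 0.5089 cm³
m(Co) = 0.5089 × 8.90 = 4.529 g
n(Co) = 4.529 / 58.93 = 0.07685 mol; n(e⁻) = 2 × 0.07685 = 0.1537 mol
Q = 0.1537 × 96500 = 14830 C
t = 14830 / 0.397 = 37360 s = 623 min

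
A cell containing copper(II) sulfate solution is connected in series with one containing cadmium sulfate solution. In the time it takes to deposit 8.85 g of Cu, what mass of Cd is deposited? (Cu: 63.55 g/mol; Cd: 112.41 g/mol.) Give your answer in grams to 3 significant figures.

n(Cu) = 8.85 / 63.55 = 0.1393 mol
Cu²⁺ + 2e⁻ → Cu, so n(e⁻) = 2 × 0.1393 = 0.2786 mol
The cells are in series, so the same charge (and hence the same n(e⁻) = 0.2786 mol) passes through both.
Cd²⁺ + 2e⁻ → Cd, so n(Cd) = 0.2786 / 2 = 0.1393 mol
m(Cd) = 0.1393 × 112.41 = 15.7 g

15.7 g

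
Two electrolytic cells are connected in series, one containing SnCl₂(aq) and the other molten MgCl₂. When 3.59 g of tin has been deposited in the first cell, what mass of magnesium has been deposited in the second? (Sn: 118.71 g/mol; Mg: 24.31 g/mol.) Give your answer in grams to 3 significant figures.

0.735 g

n(Sn) = 3.59 / 118.71 = 0.03024 mol
Sn²⁺ + 2e⁻ → Sn, so n(e⁻) = 2 × 0.03024 = 0.06048 mol
Since the cells are in series, n(e⁻) in the Mg cell is also 0.06048 mol.
Mg²⁺ + 2e⁻ → Mg, so n(Mg) = 0.06048 / 2 = 0.03024 mol
m(Mg) = 0.03024 × 24.31 = 0.735 g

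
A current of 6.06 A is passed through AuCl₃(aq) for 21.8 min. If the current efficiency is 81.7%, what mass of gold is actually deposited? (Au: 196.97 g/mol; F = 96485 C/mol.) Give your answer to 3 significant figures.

4.41 g

Q = 6.06 × 1308 = 7926 C
n(e⁻) = 7926 / 96485 = 0.08215 mol
Au³⁺ + 3e⁻ → Au, so theoretical m(Au) = 0.02738 × 196.97 = 5.393 g
Actual mass = 81.7% × 5.393 = 4.41 g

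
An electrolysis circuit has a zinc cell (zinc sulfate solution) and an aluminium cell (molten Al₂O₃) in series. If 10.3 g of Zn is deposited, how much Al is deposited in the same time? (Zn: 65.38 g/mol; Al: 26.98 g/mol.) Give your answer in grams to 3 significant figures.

n(Zn) = 10.3 / 65.38 = 0.1575 mol
Zn²⁺ + 2e⁻ → Zn, so n(e⁻) = 2 × 0.1575 = 0.3150 mol
In series, the same 0.3150 mol of electrons flows through the second cell.
Al³⁺ + 3e⁻ → Al, so n(Al) = 0.3150 / 3 = 0.1050 mol
m(Al) = 0.1050 × 26.98 = 2.83 g

2.83 g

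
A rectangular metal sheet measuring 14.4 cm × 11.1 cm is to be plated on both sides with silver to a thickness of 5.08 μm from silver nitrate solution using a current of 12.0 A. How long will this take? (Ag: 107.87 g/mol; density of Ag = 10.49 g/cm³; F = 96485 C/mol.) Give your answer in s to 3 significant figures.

Plated area = 2 × 14.4 × 11.1 = 319.7 cm²
Volume = 319.7 × 5.08×10⁻⁴ cm = 0.1624 cm³
m(Ag) = 0.1624 × 10.49 = 1.704 g
n(Ag) = 1.704 / 107.87 = 0.01580 mol; n(e⁻) = 0.01580 mol
Q = 0.01580 × 96485 = 1524 C
t = 1524 / 12.0 = 127.0 s

127 s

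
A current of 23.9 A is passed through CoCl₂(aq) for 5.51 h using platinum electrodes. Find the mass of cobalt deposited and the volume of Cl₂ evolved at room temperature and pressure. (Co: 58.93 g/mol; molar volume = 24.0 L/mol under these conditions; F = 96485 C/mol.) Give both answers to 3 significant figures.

Q = 23.9 × 19836 = 4.741×10^5 C; n(e⁻) = 4.741×10^5 / 96485 = 4.914 mol
Cathode: Co²⁺ + 2e⁻ → Co → n(Co) = 4.914/2 = 2.457 mol → 145 g
Anode: 2Cl⁻ → Cl₂ + 2e⁻ → n(Cl₂) = 4.914/2 = 2.457 mol → 59.0 L

145 g Co; 59.0 L Cl₂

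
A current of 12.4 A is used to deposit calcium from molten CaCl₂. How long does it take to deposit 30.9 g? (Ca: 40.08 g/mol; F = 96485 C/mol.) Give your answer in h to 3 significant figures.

n(Ca) = 30.9 / 40.08 = 0.7710 mol
Ca²⁺ + 2e⁻ → Ca, so n(e⁻) = 2 × 0.7710 = 1.542 mol
Q = 1.542 × 96485 = 1.488×10^5 C
t = Q / I = 1.488×10^5 / 12.4 = 12000 s = 3.33 h

3.33 h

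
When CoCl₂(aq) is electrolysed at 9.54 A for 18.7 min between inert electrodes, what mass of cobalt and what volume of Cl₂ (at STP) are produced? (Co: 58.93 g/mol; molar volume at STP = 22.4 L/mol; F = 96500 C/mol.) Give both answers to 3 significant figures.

3.27 g Co; 1.24 L Cl₂

Q = 9.54 × 1122 = 10700 C; n(e⁻) = 10700 / 96500 = 0.1109 mol
Cathode: Co²⁺ + 2e⁻ → Co → n(Co) = 0.1109/2 = 0.05545 mol → 3.27 g
Anode: 2Cl⁻ → Cl₂ + 2e⁻ → n(Cl₂) = 0.1109/2 = 0.05545 mol → 1.24 L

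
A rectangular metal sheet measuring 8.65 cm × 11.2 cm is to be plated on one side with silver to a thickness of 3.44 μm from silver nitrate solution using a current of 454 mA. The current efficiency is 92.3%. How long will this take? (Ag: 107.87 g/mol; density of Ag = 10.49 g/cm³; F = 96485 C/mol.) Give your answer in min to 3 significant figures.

Plated area = 8.65 × 11.2 = 96.88 cm²
Volume = 96.88 × 3.44×10⁻⁴ cm = 0.03333 cm³
m(Ag) = 0.03333 × 10.49 = 0.3496 g
n(Ag) = 0.3496 / 107.87 = 0.003241 mol; n(e⁻) = 0.003241 mol
Q = 0.003241 × 96485 / 0.923 = 338.8 C
t = 338.8 / 0.454 = 746.3 s = 12.4 min

12.4 min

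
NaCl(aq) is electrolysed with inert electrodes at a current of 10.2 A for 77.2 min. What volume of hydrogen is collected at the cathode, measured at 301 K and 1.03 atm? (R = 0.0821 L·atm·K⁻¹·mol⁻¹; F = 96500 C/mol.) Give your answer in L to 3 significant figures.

Q = 10.2 A × 4632 s = 47250 C
n(e⁻) = 47250 / 96500 = 0.4896 mol
2H⁺ + 2e⁻ → H₂, so n(H₂) = 0.4896 / 2 = 0.2448 mol
V = nRT/P = 0.2448 × 0.0821 × 301 / 1.03 = 5.873 L

5.87 L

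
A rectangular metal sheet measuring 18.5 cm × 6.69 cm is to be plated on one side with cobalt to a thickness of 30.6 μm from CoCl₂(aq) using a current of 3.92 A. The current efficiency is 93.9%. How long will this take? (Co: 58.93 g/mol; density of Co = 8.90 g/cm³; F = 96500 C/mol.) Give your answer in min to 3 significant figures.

50.0 min

Plated area = 18.5 × 6.69 = 123.8 cm²
Volume = 123.8 × 30.6×10⁻⁴ cm = 0.3788 cm³
m(Co) = 0.3788 × 8.90 = 3.371 g
n(Co) = 3.371 / 58.93 = 0.05720 mol; n(e⁻) = 2 × 0.05720 = 0.1144 mol
Q = 0.1144 × 96500 / 0.939 = 11760 C
t = 11760 / 3.92 = 3000 s = 50.0 min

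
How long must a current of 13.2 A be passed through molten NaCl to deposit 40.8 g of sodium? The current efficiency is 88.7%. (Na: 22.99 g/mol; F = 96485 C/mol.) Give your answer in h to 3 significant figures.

4.06 h

n(Na) = 40.8 / 22.99 = 1.775 mol
Na⁺ + e⁻ → Na, so n(e⁻) = 1.775 mol
Q = 1.775 × 96485 / 0.887 = 1.931×10^5 C
t = Q / I = 1.931×10^5 / 13.2 = 14630 s = 4.06 h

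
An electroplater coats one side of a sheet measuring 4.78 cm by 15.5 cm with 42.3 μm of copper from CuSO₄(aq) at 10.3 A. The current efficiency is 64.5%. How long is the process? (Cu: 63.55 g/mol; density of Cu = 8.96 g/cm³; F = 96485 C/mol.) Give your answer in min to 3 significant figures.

Plated area = 4.78 × 15.5 = 74.09 cm²
Volume = 74.09 × 42.3×10⁻⁴ cm = 0.3134 cm³
m(Cu) = 0.3134 × 8.96 = 2.808 g
n(Cu) = 2.808 / 63.55 = 0.04419 mol; n(e⁻) = 2 × 0.04419 = 0.08838 mol
Q = 0.08838 × 96485 / 0.645 = 13220 C
t = 13220 / 10.3 = 1283 s = 21.4 min

21.4 min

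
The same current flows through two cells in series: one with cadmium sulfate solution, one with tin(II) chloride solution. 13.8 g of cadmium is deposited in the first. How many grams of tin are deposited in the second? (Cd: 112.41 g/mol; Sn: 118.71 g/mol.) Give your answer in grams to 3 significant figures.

14.6 g

n(Cd) = 13.8 / 112.41 = 0.1228 mol
Cd²⁺ + 2e⁻ → Cd, so n(e⁻) = 2 × 0.1228 = 0.2456 mol
In series, the same 0.2456 mol of electrons flows through the second cell.
Sn²⁺ + 2e⁻ → Sn, so n(Sn) = 0.2456 / 2 = 0.1228 mol
m(Sn) = 0.1228 × 118.71 = 14.6 g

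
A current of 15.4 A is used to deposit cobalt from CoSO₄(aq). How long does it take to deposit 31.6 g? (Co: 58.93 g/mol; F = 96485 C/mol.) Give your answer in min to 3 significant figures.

n(Co) = 31.6 / 58.93 = 0.5362 mol
Co²⁺ + 2e⁻ → Co, so n(e⁻) = 2 × 0.5362 = 1.072 mol
Q = 1.072 × 96485 = 1.034×10^5 C
t = Q / I = 1.034×10^5 / 15.4 = 6714 s = 112 min

112 min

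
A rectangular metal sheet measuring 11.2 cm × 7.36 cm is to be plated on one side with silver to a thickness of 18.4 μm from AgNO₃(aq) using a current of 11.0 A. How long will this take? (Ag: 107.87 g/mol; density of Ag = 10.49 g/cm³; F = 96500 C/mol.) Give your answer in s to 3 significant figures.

129 s

Plated area = 11.2 × 7.36 = 82.43 cm²
Volume = 82.43 × 18.4×10⁻⁴ cm = 0.1517 cm³
m(Ag) = 0.1517 × 10.49 = 1.591 g
n(Ag) = 1.591 / 107.87 = 0.01475 mol; n(e⁻) = 0.01475 mol
Q = 0.01475 × 96500 = 1423 C
t = 1423 / 11.0 = 129.4 s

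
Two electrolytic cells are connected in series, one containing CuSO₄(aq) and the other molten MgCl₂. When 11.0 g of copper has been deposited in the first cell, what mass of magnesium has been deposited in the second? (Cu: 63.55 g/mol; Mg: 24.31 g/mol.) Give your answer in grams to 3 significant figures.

4.21 g

n(Cu) = 11.0 / 63.55 = 0.1731 mol
Cu²⁺ + 2e⁻ → Cu, so n(e⁻) = 2 × 0.1731 = 0.3462 mol
The cells are in series, so the same charge (and hence the same n(e⁻) = 0.3462 mol) passes through both.
Mg²⁺ + 2e⁻ → Mg, so n(Mg) = 0.3462 / 2 = 0.1731 mol
m(Mg) = 0.1731 × 24.31 = 4.21 g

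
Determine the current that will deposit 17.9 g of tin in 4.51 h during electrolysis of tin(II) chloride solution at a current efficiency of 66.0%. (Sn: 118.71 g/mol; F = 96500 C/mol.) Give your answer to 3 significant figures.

2.72 A

n(Sn) = 17.9 / 118.71 = 0.1508 mol
Sn²⁺ + 2e⁻ → Sn, so n(e⁻) = 2 × 0.1508 = 0.3016 mol
Q = 0.3016 × 96500 / 0.660 = 44100 C
I = Q / t = 44100 / 16236 s = 2.72 A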